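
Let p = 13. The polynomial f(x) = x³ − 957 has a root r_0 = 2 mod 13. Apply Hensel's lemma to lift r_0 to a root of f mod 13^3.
r_2 = 1081 (mod 2197)

Hensel: r_{i+1} = r_i − f(r_i)/f′(r_i) mod 13^{i+2}, where f′(x) = 3x². Iterate:
  r_0 = 2 (mod 13)
  r_1 = 67 (mod 169)
  r_2 = 1081 (mod 2197)
Final: r = 1081 with f(r) ≡ 0 mod 13^3.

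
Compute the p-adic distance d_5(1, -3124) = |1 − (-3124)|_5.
d_5(1, -3124) = 1/3125

Step 1 — x − y = 1 − (-3124) = 3125. Step 2 — v_5(3125) = 5 (factor: 3125 = (5^5 · 1); the sign does not affect v_p). Step 3 — |x − y|_5 = 5^{-5} = 1/3125.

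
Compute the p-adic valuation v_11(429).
v_11(429) = 1

v_11(n) is the largest exponent k such that 11^k divides n. Factor out: 429 = 11^1 · 39. (Sign doesn't affect v_p.) So v_11(429) = 1.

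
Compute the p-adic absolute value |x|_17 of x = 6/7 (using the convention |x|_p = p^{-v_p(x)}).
|6/7|_17 = 1

Step 1 — compute v_17(x) by factoring powers of 17 out of the numerator and denominator: v_17(6/7) = 0. Step 2 — apply |x|_p = p^{-v_p(x)} = 17^{0} = 1.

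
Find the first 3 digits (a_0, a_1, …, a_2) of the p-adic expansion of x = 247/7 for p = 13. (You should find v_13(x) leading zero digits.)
(a_0, …, a_2) = (0, 12, 3)

v_13(247/7) = 1, so a_0 = ... = a_0 = 0. Factor out: x = 13^1 · u with u = 19/7 a unit in ℤ_13. Expand u iteratively via a_{v+i} = u_i mod 13, u_{i+1} = (u_i − a_{v+i})/13:
  u_0 = 19/7;  a_1 = 12;  u_1 = (u_0 − 12)/13 = -5/7
  u_1 = -5/7;  a_2 = 3;  u_2 = (u_1 − 3)/13 = -2/7
Digits: (0, 12, 3).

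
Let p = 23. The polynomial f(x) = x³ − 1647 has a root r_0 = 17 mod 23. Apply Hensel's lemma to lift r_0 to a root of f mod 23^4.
r_3 = 250625 (mod 279841)

Hensel: r_{i+1} = r_i − f(r_i)/f′(r_i) mod 23^{i+2}, where f′(x) = 3x². Iterate:
  r_0 = 17 (mod 23)
  r_1 = 408 (mod 529)
  r_2 = 7285 (mod 12167)
  r_3 = 250625 (mod 279841)
Final: r = 250625 with f(r) ≡ 0 mod 23^4.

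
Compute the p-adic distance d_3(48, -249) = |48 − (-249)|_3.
d_3(48, -249) = 1/27

Step 1 — x − y = 48 − (-249) = 297. Step 2 — v_3(297) = 3 (factor: 297 = (3^3 · 11); the sign does not affect v_p). Step 3 — |x − y|_3 = 3^{-3} = 1/27.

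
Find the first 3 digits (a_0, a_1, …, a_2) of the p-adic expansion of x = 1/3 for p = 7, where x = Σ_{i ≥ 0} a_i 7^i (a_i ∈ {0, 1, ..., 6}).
(a_0, …, a_2) = (5, 4, 4)

v_7(1/3) = 0 (numerator and denominator both coprime to 7), so x ∈ ℤ_7^×. Compute digits iteratively via a_i = x_i mod 7, x_{i+1} = (x_i − a_i)/7, with x_0 = x:
  x_0 = 1/3;  a_0 = 5;  x_1 = (x_0 − 5)/7 = -2/3
  x_1 = -2/3;  a_1 = 4;  x_2 = (x_1 − 4)/7 = -2/3
  x_2 = -2/3;  a_2 = 4;  x_3 = (x_2 − 4)/7 = -2/3
Digits: (5, 4, 4).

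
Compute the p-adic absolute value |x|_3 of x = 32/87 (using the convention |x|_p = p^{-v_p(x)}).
|32/87|_3 = 3

Step 1 — compute v_3(x) by factoring powers of 3 out of the numerator and denominator: v_3(32/87) = -1. Step 2 — apply |x|_p = p^{-v_p(x)} = 3^{1} = 3.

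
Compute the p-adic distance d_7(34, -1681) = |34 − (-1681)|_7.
d_7(34, -1681) = 1/343

Step 1 — x − y = 34 − (-1681) = 1715. Step 2 — v_7(1715) = 3 (factor: 1715 = (7^3 · 5); the sign does not affect v_p). Step 3 — |x − y|_7 = 7^{-3} = 1/343.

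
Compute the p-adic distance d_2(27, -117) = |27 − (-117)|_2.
d_2(27, -117) = 1/16

Step 1 — x − y = 27 − (-117) = 144. Step 2 — v_2(144) = 4 (factor: 144 = (2^4 · 9); the sign does not affect v_p). Step 3 — |x − y|_2 = 2^{-4} = 1/16.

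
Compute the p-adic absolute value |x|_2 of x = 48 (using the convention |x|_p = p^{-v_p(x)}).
|48|_2 = 1/16

Step 1 — compute v_2(x) by factoring powers of 2 out of the numerator and denominator: v_2(48) = 4. Step 2 — apply |x|_p = p^{-v_p(x)} = 2^{-4} = 1/16.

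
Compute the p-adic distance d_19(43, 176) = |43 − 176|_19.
d_19(43, 176) = 1/19

Step 1 — x − y = 43 − 176 = -133. Step 2 — v_19(-133) = 1 (factor: -133 = −(19^1 · 7); the sign does not affect v_p). Step 3 — |x − y|_19 = 19^{-1} = 1/19.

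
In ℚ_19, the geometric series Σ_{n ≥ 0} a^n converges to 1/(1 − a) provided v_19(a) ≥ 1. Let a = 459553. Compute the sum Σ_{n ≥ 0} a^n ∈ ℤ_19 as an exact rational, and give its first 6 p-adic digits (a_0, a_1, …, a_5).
Σ a^n = 1/(1 − a) = -1/459552;  first 6 digits = (1, 0, 0, 10, 3, 0)

v_19(a) = 3 ≥ 1, so the series converges in ℤ_19 to 1/(1 − a) = 1/(1 − 459553) = -1/459552. Expand this rational in ℤ_19: compute digits iteratively via d_i = x_i mod 19, x_{i+1} = (x_i − d_i)/19. The first 6 digits are (1, 0, 0, 10, 3, 0).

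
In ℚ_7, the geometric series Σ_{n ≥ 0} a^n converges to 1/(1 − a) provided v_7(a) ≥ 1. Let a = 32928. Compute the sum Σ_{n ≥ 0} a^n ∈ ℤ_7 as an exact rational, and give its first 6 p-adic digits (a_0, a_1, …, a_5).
Σ a^n = 1/(1 − a) = -1/32927;  first 6 digits = (1, 0, 0, 5, 6, 1)

v_7(a) = 3 ≥ 1, so the series converges in ℤ_7 to 1/(1 − a) = 1/(1 − 32928) = -1/32927. Expand this rational in ℤ_7: compute digits iteratively via d_i = x_i mod 7, x_{i+1} = (x_i − d_i)/7. The first 6 digits are (1, 0, 0, 5, 6, 1).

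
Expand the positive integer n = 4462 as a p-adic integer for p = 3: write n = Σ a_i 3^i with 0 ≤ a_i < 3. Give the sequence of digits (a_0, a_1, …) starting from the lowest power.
(a_0, a_1, …) = (1, 2, 0, 0, 1, 0, 0, 2)

Repeated division by 3 gives the digits low-to-high: 4462 = 1 + 2·3^1 + 1·3^4 + 2·3^7. Digit sequence: (1, 2, 0, 0, 1, 0, 0, 2).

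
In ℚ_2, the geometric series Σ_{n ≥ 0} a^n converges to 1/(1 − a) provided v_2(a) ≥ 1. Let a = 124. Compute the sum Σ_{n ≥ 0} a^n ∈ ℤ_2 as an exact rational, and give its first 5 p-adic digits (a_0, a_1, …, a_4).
Σ a^n = 1/(1 − a) = -1/123;  first 5 digits = (1, 0, 1, 1, 0)

v_2(a) = 2 ≥ 1, so the series converges in ℤ_2 to 1/(1 − a) = 1/(1 − 124) = -1/123. Expand this rational in ℤ_2: compute digits iteratively via d_i = x_i mod 2, x_{i+1} = (x_i − d_i)/2. The first 5 digits are (1, 0, 1, 1, 0).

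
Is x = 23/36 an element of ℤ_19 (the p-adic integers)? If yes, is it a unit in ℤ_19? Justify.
x ∈ ℤ_19^× (unit); v_19(x) = 0

ℤ_19 = {x ∈ ℚ_19 : v_19(x) ≥ 0} and ℤ_19^× = {x ∈ ℤ_19 : v_19(x) = 0}. Here v_19(23/36) = v_19(num) − v_19(den) = 0; compare against these criteria.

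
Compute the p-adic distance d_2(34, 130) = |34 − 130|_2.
d_2(34, 130) = 1/32

Step 1 — x − y = 34 − 130 = -96. Step 2 — v_2(-96) = 5 (factor: -96 = −(2^5 · 3); the sign does not affect v_p). Step 3 — |x − y|_2 = 2^{-5} = 1/32.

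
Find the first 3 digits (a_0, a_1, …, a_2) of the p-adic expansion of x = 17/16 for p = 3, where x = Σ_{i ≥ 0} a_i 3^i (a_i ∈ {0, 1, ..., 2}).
(a_0, …, a_2) = (2, 1, 2)

v_3(17/16) = 0 (numerator and denominator both coprime to 3), so x ∈ ℤ_3^×. Compute digits iteratively via a_i = x_i mod 3, x_{i+1} = (x_i − a_i)/3, with x_0 = x:
  x_0 = 17/16;  a_0 = 2;  x_1 = (x_0 − 2)/3 = -5/16
  x_1 = -5/16;  a_1 = 1;  x_2 = (x_1 − 1)/3 = -7/16
  x_2 = -7/16;  a_2 = 2;  x_3 = (x_2 − 2)/3 = -13/16
Digits: (2, 1, 2).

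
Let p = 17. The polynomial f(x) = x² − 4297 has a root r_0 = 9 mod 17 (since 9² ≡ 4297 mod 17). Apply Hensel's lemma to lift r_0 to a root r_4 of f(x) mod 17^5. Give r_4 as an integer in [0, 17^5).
r_4 = 689733 (mod 1419857)

Hensel's recurrence: r_{i+1} = r_i − f(r_i)·(f′(r_i))^{-1} mod 17^{i+2}, with f′(x) = 2x. Iterate:
  r_0 = 9 (mod 17)
  r_1 = 179 (mod 289)
  r_2 = 1913 (mod 4913)
  r_3 = 21565 (mod 83521)
  r_4 = 689733 (mod 1419857)
Final: r_4 = 689733, and one checks f(r_4) ≡ 0 mod 17^5.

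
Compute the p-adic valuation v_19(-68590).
v_19(-68590) = 3

v_19(n) is the largest exponent k such that 19^k divides n. Factor out: -68590 = -19^3 · 10. (Sign doesn't affect v_p.) So v_19(-68590) = 3.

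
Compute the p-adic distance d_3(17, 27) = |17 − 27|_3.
d_3(17, 27) = 1

Step 1 — x − y = 17 − 27 = -10. Step 2 — v_3(-10) = 0 (factor: -10 = −(3^0 · 10); the sign does not affect v_p). Step 3 — |x − y|_3 = 3^{0} = 1.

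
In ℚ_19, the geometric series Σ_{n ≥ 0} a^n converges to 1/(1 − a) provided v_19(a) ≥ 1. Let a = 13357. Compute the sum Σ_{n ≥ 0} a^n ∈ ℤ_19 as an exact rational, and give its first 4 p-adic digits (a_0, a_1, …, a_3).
Σ a^n = 1/(1 − a) = -1/13356;  first 4 digits = (1, 0, 18, 1)

v_19(a) = 2 ≥ 1, so the series converges in ℤ_19 to 1/(1 − a) = 1/(1 − 13357) = -1/13356. Expand this rational in ℤ_19: compute digits iteratively via d_i = x_i mod 19, x_{i+1} = (x_i − d_i)/19. The first 4 digits are (1, 0, 18, 1).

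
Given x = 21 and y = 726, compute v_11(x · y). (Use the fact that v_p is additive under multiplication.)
v_11(15246) = 2

v_p(x) = 0 (factor: 21 = 11^0 · 21); v_p(y) = 2 (factor: 726 = 11^2 · 6). Additivity: v_p(xy) = v_p(x) + v_p(y) = 0 + 2 = 2. (Direct check: xy = 15246 = 11^2 · (126).)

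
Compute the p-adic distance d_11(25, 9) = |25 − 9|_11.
d_11(25, 9) = 1

Step 1 — x − y = 25 − 9 = 16. Step 2 — v_11(16) = 0 (factor: 16 = (11^0 · 16); the sign does not affect v_p). Step 3 — |x − y|_11 = 11^{0} = 1.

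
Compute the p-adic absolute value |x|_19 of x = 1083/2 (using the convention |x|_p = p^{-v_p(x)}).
|1083/2|_19 = 1/361

Step 1 — compute v_19(x) by factoring powers of 19 out of the numerator and denominator: v_19(1083/2) = 2. Step 2 — apply |x|_p = p^{-v_p(x)} = 19^{-2} = 1/361.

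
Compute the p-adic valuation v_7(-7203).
v_7(-7203) = 4

v_7(n) is the largest exponent k such that 7^k divides n. Factor out: -7203 = -7^4 · 3. (Sign doesn't affect v_p.) So v_7(-7203) = 4.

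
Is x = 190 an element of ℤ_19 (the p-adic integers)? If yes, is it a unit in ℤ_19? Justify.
x ∈ ℤ_19 but not a unit; v_19(x) = 1 > 0

ℤ_19 = {x ∈ ℚ_19 : v_19(x) ≥ 0} and ℤ_19^× = {x ∈ ℤ_19 : v_19(x) = 0}. Here v_19(190) = v_19(num) − v_19(den) = 1; compare against these criteria.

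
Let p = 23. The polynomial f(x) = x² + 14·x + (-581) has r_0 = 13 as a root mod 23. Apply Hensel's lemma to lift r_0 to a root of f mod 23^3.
r_2 = 151 (mod 12167)

Hensel: r_{i+1} = r_i − f(r_i)·(f′(r_i))^{-1} mod 23^{i+2}, f′(x) = 2x + 14. Iterate:
  r_0 = 13 (mod 23)
  r_1 = 151 (mod 529)
  r_2 = 151 (mod 12167)
Final: r = 151 satisfies f(r) ≡ 0 mod 23^3.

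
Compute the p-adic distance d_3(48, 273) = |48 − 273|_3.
d_3(48, 273) = 1/9

Step 1 — x − y = 48 − 273 = -225. Step 2 — v_3(-225) = 2 (factor: -225 = −(3^2 · 25); the sign does not affect v_p). Step 3 — |x − y|_3 = 3^{-2} = 1/9.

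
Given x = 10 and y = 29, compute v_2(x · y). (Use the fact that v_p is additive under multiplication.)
v_2(290) = 1

v_p(x) = 1 (factor: 10 = 2^1 · 5); v_p(y) = 0 (factor: 29 = 2^0 · 29). Additivity: v_p(xy) = v_p(x) + v_p(y) = 1 + 0 = 1. (Direct check: xy = 290 = 2^1 · (145).)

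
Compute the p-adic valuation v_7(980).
v_7(980) = 2

v_7(n) is the largest exponent k such that 7^k divides n. Factor out: 980 = 7^2 · 20. (Sign doesn't affect v_p.) So v_7(980) = 2.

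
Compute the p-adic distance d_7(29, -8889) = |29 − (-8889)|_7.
d_7(29, -8889) = 1/343

Step 1 — x − y = 29 − (-8889) = 8918. Step 2 — v_7(8918) = 3 (factor: 8918 = (7^3 · 26); the sign does not affect v_p). Step 3 — |x − y|_7 = 7^{-3} = 1/343.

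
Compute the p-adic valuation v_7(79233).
v_7(79233) = 4

v_7(n) is the largest exponent k such that 7^k divides n. Factor out: 79233 = 7^4 · 33. (Sign doesn't affect v_p.) So v_7(79233) = 4.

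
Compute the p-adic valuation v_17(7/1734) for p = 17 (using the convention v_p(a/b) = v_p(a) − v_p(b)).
v_17(7/1734) = -2

Factor powers of 17 from the numerator and denominator of the reduced fraction: 7 = 17^0 · 7 and 1734 = 17^2 · 6. Apply v_p(a/b) = v_p(a) − v_p(b): v_17(7/1734) = 0 − 2 = -2.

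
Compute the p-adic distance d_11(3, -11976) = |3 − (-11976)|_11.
d_11(3, -11976) = 1/1331

Step 1 — x − y = 3 − (-11976) = 11979. Step 2 — v_11(11979) = 3 (factor: 11979 = (11^3 · 9); the sign does not affect v_p). Step 3 — |x − y|_11 = 11^{-3} = 1/1331.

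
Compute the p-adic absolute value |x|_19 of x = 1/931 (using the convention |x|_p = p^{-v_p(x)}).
|1/931|_19 = 19

Step 1 — compute v_19(x) by factoring powers of 19 out of the numerator and denominator: v_19(1/931) = -1. Step 2 — apply |x|_p = p^{-v_p(x)} = 19^{1} = 19.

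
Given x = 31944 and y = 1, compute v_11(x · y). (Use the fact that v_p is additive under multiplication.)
v_11(31944) = 3

v_p(x) = 3 (factor: 31944 = 11^3 · 24); v_p(y) = 0 (factor: 1 = 11^0 · 1). Additivity: v_p(xy) = v_p(x) + v_p(y) = 3 + 0 = 3. (Direct check: xy = 31944 = 11^3 · (24).)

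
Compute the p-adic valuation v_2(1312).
v_2(1312) = 5

v_2(n) is the largest exponent k such that 2^k divides n. Factor out: 1312 = 2^5 · 41. (Sign doesn't affect v_p.) So v_2(1312) = 5.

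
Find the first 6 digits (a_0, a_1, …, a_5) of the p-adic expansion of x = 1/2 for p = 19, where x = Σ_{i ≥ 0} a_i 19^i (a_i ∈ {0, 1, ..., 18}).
(a_0, …, a_5) = (10, 9, 9, 9, 9, 9)

v_19(1/2) = 0 (numerator and denominator both coprime to 19), so x ∈ ℤ_19^×. Compute digits iteratively via a_i = x_i mod 19, x_{i+1} = (x_i − a_i)/19, with x_0 = x:
  x_0 = 1/2;  a_0 = 10;  x_1 = (x_0 − 10)/19 = -1/2
  x_1 = -1/2;  a_1 = 9;  x_2 = (x_1 − 9)/19 = -1/2
  x_2 = -1/2;  a_2 = 9;  x_3 = (x_2 − 9)/19 = -1/2
  x_3 = -1/2;  a_3 = 9;  x_4 = (x_3 − 9)/19 = -1/2
  x_4 = -1/2;  a_4 = 9;  x_5 = (x_4 − 9)/19 = -1/2
  x_5 = -1/2;  a_5 = 9;  x_6 = (x_5 − 9)/19 = -1/2
Digits: (10, 9, 9, 9, 9, 9).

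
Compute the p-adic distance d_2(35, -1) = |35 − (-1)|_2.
d_2(35, -1) = 1/4

Step 1 — x − y = 35 − (-1) = 36. Step 2 — v_2(36) = 2 (factor: 36 = (2^2 · 9); the sign does not affect v_p). Step 3 — |x − y|_2 = 2^{-2} = 1/4.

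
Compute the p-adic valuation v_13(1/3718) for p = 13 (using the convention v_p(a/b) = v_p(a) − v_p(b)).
v_13(1/3718) = -2

Factor powers of 13 from the numerator and denominator of the reduced fraction: 1 = 13^0 · 1 and 3718 = 13^2 · 22. Apply v_p(a/b) = v_p(a) − v_p(b): v_13(1/3718) = 0 − 2 = -2.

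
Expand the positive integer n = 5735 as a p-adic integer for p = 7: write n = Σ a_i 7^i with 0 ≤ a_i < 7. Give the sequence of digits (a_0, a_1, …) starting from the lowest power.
(a_0, a_1, …) = (2, 0, 5, 2, 2)

Repeated division by 7 gives the digits low-to-high: 5735 = 2 + 5·7^2 + 2·7^3 + 2·7^4. Digit sequence: (2, 0, 5, 2, 2).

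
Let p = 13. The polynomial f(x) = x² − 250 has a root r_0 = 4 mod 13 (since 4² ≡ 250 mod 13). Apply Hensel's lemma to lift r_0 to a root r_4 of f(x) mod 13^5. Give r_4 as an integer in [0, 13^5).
r_4 = 163414 (mod 371293)

Hensel's recurrence: r_{i+1} = r_i − f(r_i)·(f′(r_i))^{-1} mod 13^{i+2}, with f′(x) = 2x. Iterate:
  r_0 = 4 (mod 13)
  r_1 = 160 (mod 169)
  r_2 = 836 (mod 2197)
  r_3 = 20609 (mod 28561)
  r_4 = 163414 (mod 371293)
Final: r_4 = 163414, and one checks f(r_4) ≡ 0 mod 13^5.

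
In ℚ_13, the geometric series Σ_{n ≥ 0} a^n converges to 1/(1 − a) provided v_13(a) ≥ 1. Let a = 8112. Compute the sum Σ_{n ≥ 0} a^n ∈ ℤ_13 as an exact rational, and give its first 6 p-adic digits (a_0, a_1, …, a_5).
Σ a^n = 1/(1 − a) = -1/8111;  first 6 digits = (1, 0, 9, 3, 3, 8)

v_13(a) = 2 ≥ 1, so the series converges in ℤ_13 to 1/(1 − a) = 1/(1 − 8112) = -1/8111. Expand this rational in ℤ_13: compute digits iteratively via d_i = x_i mod 13, x_{i+1} = (x_i − d_i)/13. The first 6 digits are (1, 0, 9, 3, 3, 8).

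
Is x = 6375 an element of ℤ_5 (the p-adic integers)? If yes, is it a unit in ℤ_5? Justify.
x ∈ ℤ_5 but not a unit; v_5(x) = 3 > 0

ℤ_5 = {x ∈ ℚ_5 : v_5(x) ≥ 0} and ℤ_5^× = {x ∈ ℤ_5 : v_5(x) = 0}. Here v_5(6375) = v_5(num) − v_5(den) = 3; compare against these criteria.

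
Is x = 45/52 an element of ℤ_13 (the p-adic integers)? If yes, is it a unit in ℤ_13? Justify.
x ∉ ℤ_13 (v_13(x) = -1 < 0)

ℤ_13 = {x ∈ ℚ_13 : v_13(x) ≥ 0} and ℤ_13^× = {x ∈ ℤ_13 : v_13(x) = 0}. Here v_13(45/52) = v_13(num) − v_13(den) = -1; compare against these criteria.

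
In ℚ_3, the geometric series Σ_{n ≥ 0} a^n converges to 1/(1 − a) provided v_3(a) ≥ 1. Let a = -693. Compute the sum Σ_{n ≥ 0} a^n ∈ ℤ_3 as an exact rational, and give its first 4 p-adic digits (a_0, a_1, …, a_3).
Σ a^n = 1/(1 − a) = 1/694;  first 4 digits = (1, 0, 1, 1)

v_3(a) = 2 ≥ 1, so the series converges in ℤ_3 to 1/(1 − a) = 1/(1 − (-693)) = 1/694. Expand this rational in ℤ_3: compute digits iteratively via d_i = x_i mod 3, x_{i+1} = (x_i − d_i)/3. The first 4 digits are (1, 0, 1, 1).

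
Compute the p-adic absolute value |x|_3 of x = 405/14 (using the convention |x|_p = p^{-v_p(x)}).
|405/14|_3 = 1/81

Step 1 — compute v_3(x) by factoring powers of 3 out of the numerator and denominator: v_3(405/14) = 4. Step 2 — apply |x|_p = p^{-v_p(x)} = 3^{-4} = 1/81.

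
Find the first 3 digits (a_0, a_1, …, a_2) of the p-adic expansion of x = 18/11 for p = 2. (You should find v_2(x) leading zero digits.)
(a_0, …, a_2) = (0, 1, 1)

v_2(18/11) = 1, so a_0 = ... = a_0 = 0. Factor out: x = 2^1 · u with u = 9/11 a unit in ℤ_2. Expand u iteratively via a_{v+i} = u_i mod 2, u_{i+1} = (u_i − a_{v+i})/2:
  u_0 = 9/11;  a_1 = 1;  u_1 = (u_0 − 1)/2 = -1/11
  u_1 = -1/11;  a_2 = 1;  u_2 = (u_1 − 1)/2 = -6/11
Digits: (0, 1, 1).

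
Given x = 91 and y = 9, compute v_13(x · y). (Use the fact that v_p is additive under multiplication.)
v_13(819) = 1

v_p(x) = 1 (factor: 91 = 13^1 · 7); v_p(y) = 0 (factor: 9 = 13^0 · 9). Additivity: v_p(xy) = v_p(x) + v_p(y) = 1 + 0 = 1. (Direct check: xy = 819 = 13^1 · (63).)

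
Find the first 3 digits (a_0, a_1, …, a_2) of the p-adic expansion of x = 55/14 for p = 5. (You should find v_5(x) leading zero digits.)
(a_0, …, a_2) = (0, 4, 4)

v_5(55/14) = 1, so a_0 = ... = a_0 = 0. Factor out: x = 5^1 · u with u = 11/14 a unit in ℤ_5. Expand u iteratively via a_{v+i} = u_i mod 5, u_{i+1} = (u_i − a_{v+i})/5:
  u_0 = 11/14;  a_1 = 4;  u_1 = (u_0 − 4)/5 = -9/14
  u_1 = -9/14;  a_2 = 4;  u_2 = (u_1 − 4)/5 = -13/14
Digits: (0, 4, 4).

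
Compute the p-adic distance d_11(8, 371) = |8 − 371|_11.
d_11(8, 371) = 1/121

Step 1 — x − y = 8 − 371 = -363. Step 2 — v_11(-363) = 2 (factor: -363 = −(11^2 · 3); the sign does not affect v_p). Step 3 — |x − y|_11 = 11^{-2} = 1/121.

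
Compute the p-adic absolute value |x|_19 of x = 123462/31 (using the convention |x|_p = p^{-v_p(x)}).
|123462/31|_19 = 1/6859

Step 1 — compute v_19(x) by factoring powers of 19 out of the numerator and denominator: v_19(123462/31) = 3. Step 2 — apply |x|_p = p^{-v_p(x)} = 19^{-3} = 1/6859.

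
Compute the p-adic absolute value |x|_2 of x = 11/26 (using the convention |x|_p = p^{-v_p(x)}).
|11/26|_2 = 2

Step 1 — compute v_2(x) by factoring powers of 2 out of the numerator and denominator: v_2(11/26) = -1. Step 2 — apply |x|_p = p^{-v_p(x)} = 2^{1} = 2.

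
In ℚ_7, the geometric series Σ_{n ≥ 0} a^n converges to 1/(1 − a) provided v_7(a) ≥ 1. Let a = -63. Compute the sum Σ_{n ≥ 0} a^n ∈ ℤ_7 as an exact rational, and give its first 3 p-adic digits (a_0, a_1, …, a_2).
Σ a^n = 1/(1 − a) = 1/64;  first 3 digits = (1, 5, 2)

v_7(a) = 1 ≥ 1, so the series converges in ℤ_7 to 1/(1 − a) = 1/(1 − (-63)) = 1/64. Expand this rational in ℤ_7: compute digits iteratively via d_i = x_i mod 7, x_{i+1} = (x_i − d_i)/7. The first 3 digits are (1, 5, 2).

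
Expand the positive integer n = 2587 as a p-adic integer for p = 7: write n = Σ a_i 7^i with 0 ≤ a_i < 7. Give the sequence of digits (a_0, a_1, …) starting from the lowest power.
(a_0, a_1, …) = (4, 5, 3, 0, 1)

Repeated division by 7 gives the digits low-to-high: 2587 = 4 + 5·7^1 + 3·7^2 + 1·7^4. Digit sequence: (4, 5, 3, 0, 1).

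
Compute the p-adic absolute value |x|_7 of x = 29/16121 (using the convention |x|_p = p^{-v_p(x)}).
|29/16121|_7 = 343

Step 1 — compute v_7(x) by factoring powers of 7 out of the numerator and denominator: v_7(29/16121) = -3. Step 2 — apply |x|_p = p^{-v_p(x)} = 7^{3} = 343.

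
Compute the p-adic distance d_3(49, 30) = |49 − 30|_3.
d_3(49, 30) = 1

Step 1 — x − y = 49 − 30 = 19. Step 2 — v_3(19) = 0 (factor: 19 = (3^0 · 19); the sign does not affect v_p). Step 3 — |x − y|_3 = 3^{0} = 1.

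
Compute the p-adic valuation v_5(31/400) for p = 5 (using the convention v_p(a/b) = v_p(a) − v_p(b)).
v_5(31/400) = -2

Factor powers of 5 from the numerator and denominator of the reduced fraction: 31 = 5^0 · 31 and 400 = 5^2 · 16. Apply v_p(a/b) = v_p(a) − v_p(b): v_5(31/400) = 0 − 2 = -2.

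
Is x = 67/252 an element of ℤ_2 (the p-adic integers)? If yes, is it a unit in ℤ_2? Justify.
x ∉ ℤ_2 (v_2(x) = -2 < 0)

ℤ_2 = {x ∈ ℚ_2 : v_2(x) ≥ 0} and ℤ_2^× = {x ∈ ℤ_2 : v_2(x) = 0}. Here v_2(67/252) = v_2(num) − v_2(den) = -2; compare against these criteria.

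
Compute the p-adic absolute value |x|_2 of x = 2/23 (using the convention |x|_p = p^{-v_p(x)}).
|2/23|_2 = 1/2

Step 1 — compute v_2(x) by factoring powers of 2 out of the numerator and denominator: v_2(2/23) = 1. Step 2 — apply |x|_p = p^{-v_p(x)} = 2^{-1} = 1/2.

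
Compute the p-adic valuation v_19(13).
v_19(13) = 0

v_19(n) is the largest exponent k such that 19^k divides n. Factor out: 13 = 19^0 · 13. (Sign doesn't affect v_p.) So v_19(13) = 0.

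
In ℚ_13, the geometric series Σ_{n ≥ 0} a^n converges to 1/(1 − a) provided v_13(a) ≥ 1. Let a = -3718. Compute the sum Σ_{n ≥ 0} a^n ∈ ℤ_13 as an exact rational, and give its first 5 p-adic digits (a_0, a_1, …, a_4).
Σ a^n = 1/(1 − a) = 1/3719;  first 5 digits = (1, 0, 4, 11, 2)

v_13(a) = 2 ≥ 1, so the series converges in ℤ_13 to 1/(1 − a) = 1/(1 − (-3718)) = 1/3719. Expand this rational in ℤ_13: compute digits iteratively via d_i = x_i mod 13, x_{i+1} = (x_i − d_i)/13. The first 5 digits are (1, 0, 4, 11, 2).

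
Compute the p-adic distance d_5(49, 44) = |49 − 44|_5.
d_5(49, 44) = 1/5

Step 1 — x − y = 49 − 44 = 5. Step 2 — v_5(5) = 1 (factor: 5 = (5^1 · 1); the sign does not affect v_p). Step 3 — |x − y|_5 = 5^{-1} = 1/5.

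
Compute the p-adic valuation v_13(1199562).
v_13(1199562) = 4

v_13(n) is the largest exponent k such that 13^k divides n. Factor out: 1199562 = 13^4 · 42. (Sign doesn't affect v_p.) So v_13(1199562) = 4.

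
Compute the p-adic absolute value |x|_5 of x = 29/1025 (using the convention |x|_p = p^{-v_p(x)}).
|29/1025|_5 = 25

Step 1 — compute v_5(x) by factoring powers of 5 out of the numerator and denominator: v_5(29/1025) = -2. Step 2 — apply |x|_p = p^{-v_p(x)} = 5^{2} = 25.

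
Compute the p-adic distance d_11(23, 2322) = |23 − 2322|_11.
d_11(23, 2322) = 1/121

Step 1 — x − y = 23 − 2322 = -2299. Step 2 — v_11(-2299) = 2 (factor: -2299 = −(11^2 · 19); the sign does not affect v_p). Step 3 — |x − y|_11 = 11^{-2} = 1/121.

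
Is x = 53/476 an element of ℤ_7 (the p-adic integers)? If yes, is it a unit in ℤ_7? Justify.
x ∉ ℤ_7 (v_7(x) = -1 < 0)

ℤ_7 = {x ∈ ℚ_7 : v_7(x) ≥ 0} and ℤ_7^× = {x ∈ ℤ_7 : v_7(x) = 0}. Here v_7(53/476) = v_7(num) − v_7(den) = -1; compare against these criteria.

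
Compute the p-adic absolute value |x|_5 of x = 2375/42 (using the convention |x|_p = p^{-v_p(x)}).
|2375/42|_5 = 1/125

Step 1 — compute v_5(x) by factoring powers of 5 out of the numerator and denominator: v_5(2375/42) = 3. Step 2 — apply |x|_p = p^{-v_p(x)} = 5^{-3} = 1/125.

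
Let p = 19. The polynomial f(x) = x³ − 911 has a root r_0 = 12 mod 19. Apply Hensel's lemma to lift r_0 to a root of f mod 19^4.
r_3 = 5807 (mod 130321)

Hensel: r_{i+1} = r_i − f(r_i)/f′(r_i) mod 19^{i+2}, where f′(x) = 3x². Iterate:
  r_0 = 12 (mod 19)
  r_1 = 31 (mod 361)
  r_2 = 5807 (mod 6859)
  r_3 = 5807 (mod 130321)
Final: r = 5807 with f(r) ≡ 0 mod 19^4.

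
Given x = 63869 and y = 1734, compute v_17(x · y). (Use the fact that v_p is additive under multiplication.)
v_17(110748846) = 5

v_p(x) = 3 (factor: 63869 = 17^3 · 13); v_p(y) = 2 (factor: 1734 = 17^2 · 6). Additivity: v_p(xy) = v_p(x) + v_p(y) = 3 + 2 = 5. (Direct check: xy = 110748846 = 17^5 · (78).)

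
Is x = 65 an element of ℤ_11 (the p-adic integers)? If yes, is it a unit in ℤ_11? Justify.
x ∈ ℤ_11^× (unit); v_11(x) = 0

ℤ_11 = {x ∈ ℚ_11 : v_11(x) ≥ 0} and ℤ_11^× = {x ∈ ℤ_11 : v_11(x) = 0}. Here v_11(65) = v_11(num) − v_11(den) = 0; compare against these criteria.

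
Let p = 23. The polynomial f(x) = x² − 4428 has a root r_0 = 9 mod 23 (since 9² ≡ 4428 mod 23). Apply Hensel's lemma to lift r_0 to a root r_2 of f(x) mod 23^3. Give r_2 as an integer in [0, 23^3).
r_2 = 1573 (mod 12167)

Hensel's recurrence: r_{i+1} = r_i − f(r_i)·(f′(r_i))^{-1} mod 23^{i+2}, with f′(x) = 2x. Iterate:
  r_0 = 9 (mod 23)
  r_1 = 515 (mod 529)
  r_2 = 1573 (mod 12167)
Final: r_2 = 1573, and one checks f(r_2) ≡ 0 mod 23^3.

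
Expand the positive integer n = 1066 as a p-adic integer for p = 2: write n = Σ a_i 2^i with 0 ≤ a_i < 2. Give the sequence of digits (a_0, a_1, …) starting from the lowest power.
(a_0, a_1, …) = (0, 1, 0, 1, 0, 1, 0, 0, 0, 0, 1)

Repeated division by 2 gives the digits low-to-high: 1066 = 1·2^1 + 1·2^3 + 1·2^5 + 1·2^10. Digit sequence: (0, 1, 0, 1, 0, 1, 0, 0, 0, 0, 1).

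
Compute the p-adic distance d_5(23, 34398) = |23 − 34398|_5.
d_5(23, 34398) = 1/3125

Step 1 — x − y = 23 − 34398 = -34375. Step 2 — v_5(-34375) = 5 (factor: -34375 = −(5^5 · 11); the sign does not affect v_p). Step 3 — |x − y|_5 = 5^{-5} = 1/3125.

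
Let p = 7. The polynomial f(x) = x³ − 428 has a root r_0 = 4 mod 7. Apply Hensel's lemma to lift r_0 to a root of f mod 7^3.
r_2 = 130 (mod 343)

Hensel: r_{i+1} = r_i − f(r_i)/f′(r_i) mod 7^{i+2}, where f′(x) = 3x². Iterate:
  r_0 = 4 (mod 7)
  r_1 = 32 (mod 49)
  r_2 = 130 (mod 343)
Final: r = 130 with f(r) ≡ 0 mod 7^3.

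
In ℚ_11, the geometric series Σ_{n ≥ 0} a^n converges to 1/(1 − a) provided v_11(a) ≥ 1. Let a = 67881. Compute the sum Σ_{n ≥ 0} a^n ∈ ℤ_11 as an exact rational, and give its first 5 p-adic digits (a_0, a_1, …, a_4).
Σ a^n = 1/(1 − a) = -1/67880;  first 5 digits = (1, 0, 0, 7, 4)

v_11(a) = 3 ≥ 1, so the series converges in ℤ_11 to 1/(1 − a) = 1/(1 − 67881) = -1/67880. Expand this rational in ℤ_11: compute digits iteratively via d_i = x_i mod 11, x_{i+1} = (x_i − d_i)/11. The first 5 digits are (1, 0, 0, 7, 4).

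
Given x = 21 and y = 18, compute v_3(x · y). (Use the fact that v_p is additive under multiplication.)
v_3(378) = 3

v_p(x) = 1 (factor: 21 = 3^1 · 7); v_p(y) = 2 (factor: 18 = 3^2 · 2). Additivity: v_p(xy) = v_p(x) + v_p(y) = 1 + 2 = 3. (Direct check: xy = 378 = 3^3 · (14).)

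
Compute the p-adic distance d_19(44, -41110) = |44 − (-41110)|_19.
d_19(44, -41110) = 1/6859

Step 1 — x − y = 44 − (-41110) = 41154. Step 2 — v_19(41154) = 3 (factor: 41154 = (19^3 · 6); the sign does not affect v_p). Step 3 — |x − y|_19 = 19^{-3} = 1/6859.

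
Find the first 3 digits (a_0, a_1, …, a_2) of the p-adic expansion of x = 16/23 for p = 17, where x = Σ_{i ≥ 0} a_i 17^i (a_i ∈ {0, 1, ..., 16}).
(a_0, …, a_2) = (14, 14, 8)

v_17(16/23) = 0 (numerator and denominator both coprime to 17), so x ∈ ℤ_17^×. Compute digits iteratively via a_i = x_i mod 17, x_{i+1} = (x_i − a_i)/17, with x_0 = x:
  x_0 = 16/23;  a_0 = 14;  x_1 = (x_0 − 14)/17 = -18/23
  x_1 = -18/23;  a_1 = 14;  x_2 = (x_1 − 14)/17 = -20/23
  x_2 = -20/23;  a_2 = 8;  x_3 = (x_2 − 8)/17 = -12/23
Digits: (14, 14, 8).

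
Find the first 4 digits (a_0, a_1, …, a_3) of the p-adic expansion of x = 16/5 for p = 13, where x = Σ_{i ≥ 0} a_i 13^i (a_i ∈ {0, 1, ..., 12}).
(a_0, …, a_3) = (11, 2, 5, 10)

v_13(16/5) = 0 (numerator and denominator both coprime to 13), so x ∈ ℤ_13^×. Compute digits iteratively via a_i = x_i mod 13, x_{i+1} = (x_i − a_i)/13, with x_0 = x:
  x_0 = 16/5;  a_0 = 11;  x_1 = (x_0 − 11)/13 = -3/5
  x_1 = -3/5;  a_1 = 2;  x_2 = (x_1 − 2)/13 = -1/5
  x_2 = -1/5;  a_2 = 5;  x_3 = (x_2 − 5)/13 = -2/5
  x_3 = -2/5;  a_3 = 10;  x_4 = (x_3 − 10)/13 = -4/5
Digits: (11, 2, 5, 10).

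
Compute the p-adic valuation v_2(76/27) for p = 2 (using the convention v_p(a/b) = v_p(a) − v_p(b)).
v_2(76/27) = 2

Factor powers of 2 from the numerator and denominator of the reduced fraction: 76 = 2^2 · 19 and 27 = 2^0 · 27. Apply v_p(a/b) = v_p(a) − v_p(b): v_2(76/27) = 2 − 0 = 2.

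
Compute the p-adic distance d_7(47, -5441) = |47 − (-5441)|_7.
d_7(47, -5441) = 1/343

Step 1 — x − y = 47 − (-5441) = 5488. Step 2 — v_7(5488) = 3 (factor: 5488 = (7^3 · 16); the sign does not affect v_p). Step 3 — |x − y|_7 = 7^{-3} = 1/343.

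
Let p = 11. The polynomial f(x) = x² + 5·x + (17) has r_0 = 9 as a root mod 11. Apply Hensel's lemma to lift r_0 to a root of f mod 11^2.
r_1 = 108 (mod 121)

Hensel: r_{i+1} = r_i − f(r_i)·(f′(r_i))^{-1} mod 11^{i+2}, f′(x) = 2x + 5. Iterate:
  r_0 = 9 (mod 11)
  r_1 = 108 (mod 121)
Final: r = 108 satisfies f(r) ≡ 0 mod 11^2.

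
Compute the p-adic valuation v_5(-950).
v_5(-950) = 2

v_5(n) is the largest exponent k such that 5^k divides n. Factor out: -950 = -5^2 · 38. (Sign doesn't affect v_p.) So v_5(-950) = 2.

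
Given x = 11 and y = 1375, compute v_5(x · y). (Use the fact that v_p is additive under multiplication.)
v_5(15125) = 3

v_p(x) = 0 (factor: 11 = 5^0 · 11); v_p(y) = 3 (factor: 1375 = 5^3 · 11). Additivity: v_p(xy) = v_p(x) + v_p(y) = 0 + 3 = 3. (Direct check: xy = 15125 = 5^3 · (121).)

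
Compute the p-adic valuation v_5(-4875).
v_5(-4875) = 3

v_5(n) is the largest exponent k such that 5^k divides n. Factor out: -4875 = -5^3 · 39. (Sign doesn't affect v_p.) So v_5(-4875) = 3.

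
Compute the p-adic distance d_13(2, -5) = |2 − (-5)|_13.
d_13(2, -5) = 1

Step 1 — x − y = 2 − (-5) = 7. Step 2 — v_13(7) = 0 (factor: 7 = (13^0 · 7); the sign does not affect v_p). Step 3 — |x − y|_13 = 13^{0} = 1.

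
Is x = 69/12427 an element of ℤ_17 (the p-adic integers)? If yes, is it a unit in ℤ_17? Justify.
x ∉ ℤ_17 (v_17(x) = -2 < 0)

ℤ_17 = {x ∈ ℚ_17 : v_17(x) ≥ 0} and ℤ_17^× = {x ∈ ℤ_17 : v_17(x) = 0}. Here v_17(69/12427) = v_17(num) − v_17(den) = -2; compare against these criteria.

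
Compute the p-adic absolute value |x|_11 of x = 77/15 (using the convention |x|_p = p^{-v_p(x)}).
|77/15|_11 = 1/11

Step 1 — compute v_11(x) by factoring powers of 11 out of the numerator and denominator: v_11(77/15) = 1. Step 2 — apply |x|_p = p^{-v_p(x)} = 11^{-1} = 1/11.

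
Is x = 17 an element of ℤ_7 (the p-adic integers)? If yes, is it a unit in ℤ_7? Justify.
x ∈ ℤ_7^× (unit); v_7(x) = 0

ℤ_7 = {x ∈ ℚ_7 : v_7(x) ≥ 0} and ℤ_7^× = {x ∈ ℤ_7 : v_7(x) = 0}. Here v_7(17) = v_7(num) − v_7(den) = 0; compare against these criteria.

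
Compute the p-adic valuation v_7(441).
v_7(441) = 2

v_7(n) is the largest exponent k such that 7^k divides n. Factor out: 441 = 7^2 · 9. (Sign doesn't affect v_p.) So v_7(441) = 2.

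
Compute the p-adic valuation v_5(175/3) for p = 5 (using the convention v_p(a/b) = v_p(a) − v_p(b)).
v_5(175/3) = 2

Factor powers of 5 from the numerator and denominator of the reduced fraction: 175 = 5^2 · 7 and 3 = 5^0 · 3. Apply v_p(a/b) = v_p(a) − v_p(b): v_5(175/3) = 2 − 0 = 2.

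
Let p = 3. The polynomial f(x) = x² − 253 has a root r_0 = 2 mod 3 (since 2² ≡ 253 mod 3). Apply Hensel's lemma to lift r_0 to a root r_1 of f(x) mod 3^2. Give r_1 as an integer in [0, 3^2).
r_1 = 8 (mod 9)

Hensel's recurrence: r_{i+1} = r_i − f(r_i)·(f′(r_i))^{-1} mod 3^{i+2}, with f′(x) = 2x. Iterate:
  r_0 = 2 (mod 3)
  r_1 = 8 (mod 9)
Final: r_1 = 8, and one checks f(r_1) ≡ 0 mod 3^2.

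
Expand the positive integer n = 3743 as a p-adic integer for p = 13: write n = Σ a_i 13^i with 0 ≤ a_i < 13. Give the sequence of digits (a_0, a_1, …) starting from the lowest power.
(a_0, a_1, …) = (12, 1, 9, 1)

Repeated division by 13 gives the digits low-to-high: 3743 = 12 + 1·13^1 + 9·13^2 + 1·13^3. Digit sequence: (12, 1, 9, 1).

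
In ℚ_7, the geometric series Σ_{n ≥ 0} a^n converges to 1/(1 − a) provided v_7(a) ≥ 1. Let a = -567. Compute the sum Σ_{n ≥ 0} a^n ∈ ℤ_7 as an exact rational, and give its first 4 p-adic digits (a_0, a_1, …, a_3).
Σ a^n = 1/(1 − a) = 1/568;  first 4 digits = (1, 3, 4, 3)

v_7(a) = 1 ≥ 1, so the series converges in ℤ_7 to 1/(1 − a) = 1/(1 − (-567)) = 1/568. Expand this rational in ℤ_7: compute digits iteratively via d_i = x_i mod 7, x_{i+1} = (x_i − d_i)/7. The first 4 digits are (1, 3, 4, 3).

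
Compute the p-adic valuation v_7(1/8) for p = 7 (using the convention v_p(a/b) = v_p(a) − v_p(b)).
v_7(1/8) = 0

Factor powers of 7 from the numerator and denominator of the reduced fraction: 1 = 7^0 · 1 and 8 = 7^0 · 8. Apply v_p(a/b) = v_p(a) − v_p(b): v_7(1/8) = 0 − 0 = 0.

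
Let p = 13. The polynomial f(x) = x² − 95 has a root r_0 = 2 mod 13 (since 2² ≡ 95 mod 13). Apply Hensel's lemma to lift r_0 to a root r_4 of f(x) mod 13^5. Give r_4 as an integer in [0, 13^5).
r_4 = 127493 (mod 371293)

Hensel's recurrence: r_{i+1} = r_i − f(r_i)·(f′(r_i))^{-1} mod 13^{i+2}, with f′(x) = 2x. Iterate:
  r_0 = 2 (mod 13)
  r_1 = 67 (mod 169)
  r_2 = 67 (mod 2197)
  r_3 = 13249 (mod 28561)
  r_4 = 127493 (mod 371293)
Final: r_4 = 127493, and one checks f(r_4) ≡ 0 mod 13^5.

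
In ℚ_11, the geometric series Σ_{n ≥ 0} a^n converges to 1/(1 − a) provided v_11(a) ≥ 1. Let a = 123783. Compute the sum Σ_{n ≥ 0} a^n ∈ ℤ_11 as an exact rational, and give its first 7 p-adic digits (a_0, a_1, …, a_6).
Σ a^n = 1/(1 − a) = -1/123782;  first 7 digits = (1, 0, 0, 5, 8, 0, 3)

v_11(a) = 3 ≥ 1, so the series converges in ℤ_11 to 1/(1 − a) = 1/(1 − 123783) = -1/123782. Expand this rational in ℤ_11: compute digits iteratively via d_i = x_i mod 11, x_{i+1} = (x_i − d_i)/11. The first 7 digits are (1, 0, 0, 5, 8, 0, 3).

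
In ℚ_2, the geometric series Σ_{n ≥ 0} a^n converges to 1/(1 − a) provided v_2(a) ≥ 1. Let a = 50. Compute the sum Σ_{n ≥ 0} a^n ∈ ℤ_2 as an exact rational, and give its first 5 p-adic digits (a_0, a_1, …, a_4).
Σ a^n = 1/(1 − a) = -1/49;  first 5 digits = (1, 1, 1, 1, 0)

v_2(a) = 1 ≥ 1, so the series converges in ℤ_2 to 1/(1 − a) = 1/(1 − 50) = -1/49. Expand this rational in ℤ_2: compute digits iteratively via d_i = x_i mod 2, x_{i+1} = (x_i − d_i)/2. The first 5 digits are (1, 1, 1, 1, 0).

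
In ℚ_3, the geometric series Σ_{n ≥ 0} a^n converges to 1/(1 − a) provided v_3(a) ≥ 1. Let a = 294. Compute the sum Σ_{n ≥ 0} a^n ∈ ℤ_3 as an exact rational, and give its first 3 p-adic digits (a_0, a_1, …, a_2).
Σ a^n = 1/(1 − a) = -1/293;  first 3 digits = (1, 2, 0)

v_3(a) = 1 ≥ 1, so the series converges in ℤ_3 to 1/(1 − a) = 1/(1 − 294) = -1/293. Expand this rational in ℤ_3: compute digits iteratively via d_i = x_i mod 3, x_{i+1} = (x_i − d_i)/3. The first 3 digits are (1, 2, 0).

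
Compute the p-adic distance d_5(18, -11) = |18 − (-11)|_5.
d_5(18, -11) = 1

Step 1 — x − y = 18 − (-11) = 29. Step 2 — v_5(29) = 0 (factor: 29 = (5^0 · 29); the sign does not affect v_p). Step 3 — |x − y|_5 = 5^{0} = 1.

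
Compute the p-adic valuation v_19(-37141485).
v_19(-37141485) = 5

v_19(n) is the largest exponent k such that 19^k divides n. Factor out: -37141485 = -19^5 · 15. (Sign doesn't affect v_p.) So v_19(-37141485) = 5.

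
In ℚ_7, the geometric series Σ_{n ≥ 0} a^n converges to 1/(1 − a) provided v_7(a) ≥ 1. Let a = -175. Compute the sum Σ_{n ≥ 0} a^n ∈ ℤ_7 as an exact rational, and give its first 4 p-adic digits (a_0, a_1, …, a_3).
Σ a^n = 1/(1 − a) = 1/176;  first 4 digits = (1, 3, 5, 3)

v_7(a) = 1 ≥ 1, so the series converges in ℤ_7 to 1/(1 − a) = 1/(1 − (-175)) = 1/176. Expand this rational in ℤ_7: compute digits iteratively via d_i = x_i mod 7, x_{i+1} = (x_i − d_i)/7. The first 4 digits are (1, 3, 5, 3).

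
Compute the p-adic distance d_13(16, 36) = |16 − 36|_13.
d_13(16, 36) = 1

Step 1 — x − y = 16 − 36 = -20. Step 2 — v_13(-20) = 0 (factor: -20 = −(13^0 · 20); the sign does not affect v_p). Step 3 — |x − y|_13 = 13^{0} = 1.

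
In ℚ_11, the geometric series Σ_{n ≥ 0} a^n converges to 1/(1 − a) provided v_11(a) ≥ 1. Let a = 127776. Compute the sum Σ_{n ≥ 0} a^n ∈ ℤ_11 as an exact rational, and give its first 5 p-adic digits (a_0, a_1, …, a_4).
Σ a^n = 1/(1 − a) = -1/127775;  first 5 digits = (1, 0, 0, 8, 8)

v_11(a) = 3 ≥ 1, so the series converges in ℤ_11 to 1/(1 − a) = 1/(1 − 127776) = -1/127775. Expand this rational in ℤ_11: compute digits iteratively via d_i = x_i mod 11, x_{i+1} = (x_i − d_i)/11. The first 5 digits are (1, 0, 0, 8, 8).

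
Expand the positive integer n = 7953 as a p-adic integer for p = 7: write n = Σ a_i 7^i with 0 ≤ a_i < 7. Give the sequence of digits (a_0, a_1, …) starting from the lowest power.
(a_0, a_1, …) = (1, 2, 1, 2, 3)

Repeated division by 7 gives the digits low-to-high: 7953 = 1 + 2·7^1 + 1·7^2 + 2·7^3 + 3·7^4. Digit sequence: (1, 2, 1, 2, 3).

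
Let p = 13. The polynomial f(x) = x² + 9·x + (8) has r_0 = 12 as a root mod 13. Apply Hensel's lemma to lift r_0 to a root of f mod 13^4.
r_3 = 28560 (mod 28561)

Hensel: r_{i+1} = r_i − f(r_i)·(f′(r_i))^{-1} mod 13^{i+2}, f′(x) = 2x + 9. Iterate:
  r_0 = 12 (mod 13)
  r_1 = 168 (mod 169)
  r_2 = 2196 (mod 2197)
  r_3 = 28560 (mod 28561)
Final: r = 28560 satisfies f(r) ≡ 0 mod 13^4.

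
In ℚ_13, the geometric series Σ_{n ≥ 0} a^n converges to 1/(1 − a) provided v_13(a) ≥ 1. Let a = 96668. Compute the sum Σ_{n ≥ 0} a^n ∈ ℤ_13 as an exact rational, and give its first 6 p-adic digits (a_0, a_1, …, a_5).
Σ a^n = 1/(1 − a) = -1/96667;  first 6 digits = (1, 0, 0, 5, 3, 0)

v_13(a) = 3 ≥ 1, so the series converges in ℤ_13 to 1/(1 − a) = 1/(1 − 96668) = -1/96667. Expand this rational in ℤ_13: compute digits iteratively via d_i = x_i mod 13, x_{i+1} = (x_i − d_i)/13. The first 6 digits are (1, 0, 0, 5, 3, 0).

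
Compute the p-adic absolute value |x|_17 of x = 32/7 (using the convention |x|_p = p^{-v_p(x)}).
|32/7|_17 = 1

Step 1 — compute v_17(x) by factoring powers of 17 out of the numerator and denominator: v_17(32/7) = 0. Step 2 — apply |x|_p = p^{-v_p(x)} = 17^{0} = 1.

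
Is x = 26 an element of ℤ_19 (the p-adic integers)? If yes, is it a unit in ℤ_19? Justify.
x ∈ ℤ_19^× (unit); v_19(x) = 0

ℤ_19 = {x ∈ ℚ_19 : v_19(x) ≥ 0} and ℤ_19^× = {x ∈ ℤ_19 : v_19(x) = 0}. Here v_19(26) = v_19(num) − v_19(den) = 0; compare against these criteria.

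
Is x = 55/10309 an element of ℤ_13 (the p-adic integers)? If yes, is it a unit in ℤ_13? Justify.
x ∉ ℤ_13 (v_13(x) = -2 < 0)

ℤ_13 = {x ∈ ℚ_13 : v_13(x) ≥ 0} and ℤ_13^× = {x ∈ ℤ_13 : v_13(x) = 0}. Here v_13(55/10309) = v_13(num) − v_13(den) = -2; compare against these criteria.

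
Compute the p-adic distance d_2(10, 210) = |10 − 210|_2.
d_2(10, 210) = 1/8

Step 1 — x − y = 10 − 210 = -200. Step 2 — v_2(-200) = 3 (factor: -200 = −(2^3 · 25); the sign does not affect v_p). Step 3 — |x − y|_2 = 2^{-3} = 1/8.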